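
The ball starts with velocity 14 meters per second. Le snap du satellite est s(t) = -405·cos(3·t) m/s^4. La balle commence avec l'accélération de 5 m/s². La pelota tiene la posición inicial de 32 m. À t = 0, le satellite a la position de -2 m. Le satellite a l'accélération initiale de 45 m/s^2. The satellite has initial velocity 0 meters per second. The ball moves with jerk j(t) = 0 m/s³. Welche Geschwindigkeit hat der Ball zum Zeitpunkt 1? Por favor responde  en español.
Debemos encontrar la antiderivada de nuestra ecuación de la sacudida j(t) = 0 2 veces. Integrando la sacudida y usando la condición inicial a(0) = 5, obtenemos a(t) = 5. Tomando ∫a(t)dt y aplicando v(0) = 14, encontramos v(t) = 5·t + 14. Usando v(t) = 5·t + 14 y sustituyendo t = 1, encontramos v = 19.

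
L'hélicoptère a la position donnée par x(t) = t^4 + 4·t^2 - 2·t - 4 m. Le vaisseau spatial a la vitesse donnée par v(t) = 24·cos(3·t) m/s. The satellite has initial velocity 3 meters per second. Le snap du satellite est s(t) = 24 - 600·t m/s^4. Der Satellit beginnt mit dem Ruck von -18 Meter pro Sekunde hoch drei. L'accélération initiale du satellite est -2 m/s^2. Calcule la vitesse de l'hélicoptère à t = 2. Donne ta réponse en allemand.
Ausgehend von der Position x(t) = t^4 + 4·t^2 - 2·t - 4, nehmen wir 1 Ableitung. Mit d/dt von x(t) finden wir v(t) = 4·t^3 + 8·t - 2. Wir haben die Geschwindigkeit v(t) = 4·t^3 + 8·t - 2. Durch Einsetzen von t = 2: v(2) = 46.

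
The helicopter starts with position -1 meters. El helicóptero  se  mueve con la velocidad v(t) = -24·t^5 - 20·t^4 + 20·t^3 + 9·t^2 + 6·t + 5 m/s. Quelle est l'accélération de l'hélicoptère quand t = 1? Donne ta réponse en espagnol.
Partiendo de la velocidad v(t) = -24·t^5 - 20·t^4 + 20·t^3 + 9·t^2 + 6·t + 5, tomamos 1 derivada. La derivada de la velocidad da la aceleración: a(t) = -120·t^4 - 80·t^3 + 60·t^2 + 18·t + 6. Tenemos la aceleración a(t) = -120·t^4 - 80·t^3 + 60·t^2 + 18·t + 6. Sustituyendo t = 1: a(1) = -116.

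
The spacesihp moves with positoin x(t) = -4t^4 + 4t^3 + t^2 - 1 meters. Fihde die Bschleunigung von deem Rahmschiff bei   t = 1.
Ausgehend von der Position x(t) = -4·t^4 + 4·t^3 + t^2 - 1, nehmen wir 2 Ableitungen. Mit d/dt von x(t) finden wir v(t) = -16·t^3 + 12·t^2 + 2·t. Durch Ableiten von der Geschwindigkeit erhalten wir die Beschleunigung: a(t) = -48·t^2 + 24·t + 2. Mit a(t) = -48·t^2 + 24·t + 2 und Einsetzen von t = 1, finden wir a = -22.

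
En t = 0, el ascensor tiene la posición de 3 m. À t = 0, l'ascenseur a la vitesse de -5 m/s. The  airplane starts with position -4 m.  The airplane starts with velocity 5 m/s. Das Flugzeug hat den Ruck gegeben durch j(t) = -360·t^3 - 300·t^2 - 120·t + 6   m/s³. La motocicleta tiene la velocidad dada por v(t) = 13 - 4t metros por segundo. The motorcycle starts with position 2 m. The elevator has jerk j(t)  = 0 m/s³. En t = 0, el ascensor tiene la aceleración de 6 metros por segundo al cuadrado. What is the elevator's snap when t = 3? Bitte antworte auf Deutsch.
Wir müssen unsere Gleichung für den Ruck j(t) = 0 1-mal ableiten. Mit d/dt von j(t) finden wir s(t) = 0. Mit s(t) = 0 und Einsetzen von t = 3, finden wir s = 0.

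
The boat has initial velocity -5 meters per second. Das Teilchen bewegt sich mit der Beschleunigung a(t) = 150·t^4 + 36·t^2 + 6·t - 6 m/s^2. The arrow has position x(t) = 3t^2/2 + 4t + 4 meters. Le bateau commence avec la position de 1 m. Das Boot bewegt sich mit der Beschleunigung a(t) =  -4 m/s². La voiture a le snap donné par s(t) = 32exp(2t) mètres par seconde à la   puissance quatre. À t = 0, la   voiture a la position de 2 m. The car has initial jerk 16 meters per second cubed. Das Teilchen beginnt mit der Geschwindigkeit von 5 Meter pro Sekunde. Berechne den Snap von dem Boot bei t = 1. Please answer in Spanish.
Partiendo de la aceleración a(t) = -4, tomamos 2 derivadas. Derivando la aceleración, obtenemos la sacudida: j(t) = 0. Tomando d/dt de j(t), encontramos s(t) = 0. Tenemos el snap s(t) = 0. Sustituyendo t = 1: s(1) = 0.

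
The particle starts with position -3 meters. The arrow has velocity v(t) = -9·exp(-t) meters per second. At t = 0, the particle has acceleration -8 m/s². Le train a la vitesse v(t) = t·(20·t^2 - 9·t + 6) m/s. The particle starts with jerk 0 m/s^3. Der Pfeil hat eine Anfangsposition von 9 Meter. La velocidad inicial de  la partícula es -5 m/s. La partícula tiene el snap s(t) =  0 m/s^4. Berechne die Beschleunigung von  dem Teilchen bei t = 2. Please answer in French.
Pour résoudre ceci, nous devons prendre 2 primitives de notre équation du snap s(t) = 0. En intégrant le snap et en utilisant la condition initiale j(0) = 0, nous obtenons j(t) = 0. En prenant ∫j(t)dt et en appliquant a(0) = -8, nous trouvons a(t) = -8. En utilisant a(t) = -8 et en substituant t = 2, nous trouvons a = -8.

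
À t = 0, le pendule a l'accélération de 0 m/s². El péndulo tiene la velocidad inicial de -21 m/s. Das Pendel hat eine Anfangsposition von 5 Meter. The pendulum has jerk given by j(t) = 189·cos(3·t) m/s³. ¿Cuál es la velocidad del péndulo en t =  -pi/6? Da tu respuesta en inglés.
To solve this, we need to take 2 integrals of our jerk equation j(t) = 189·cos(3·t). The antiderivative of jerk is acceleration. Using a(0) = 0, we get a(t) = 63·sin(3·t). Integrating acceleration and using the initial condition v(0) = -21, we get v(t) = -21·cos(3·t). We have velocity v(t) = -21·cos(3·t). Substituting t = -pi/6: v(-pi/6) = 0.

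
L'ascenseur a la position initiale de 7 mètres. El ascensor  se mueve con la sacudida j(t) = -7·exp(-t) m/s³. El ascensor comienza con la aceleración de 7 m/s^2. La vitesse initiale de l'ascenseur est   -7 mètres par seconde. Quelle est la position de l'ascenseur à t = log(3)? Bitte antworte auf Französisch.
Nous devons intégrer notre équation du jerk j(t) = -7·exp(-t) 3 fois. L'intégrale du jerk est l'accélération. En utilisant a(0) = 7, nous obtenons a(t) = 7·exp(-t). En intégrant l'accélération et en utilisant la condition initiale v(0) = -7, nous obtenons v(t) = -7·exp(-t). La primitive de la vitesse est la position. En utilisant x(0) = 7, nous obtenons x(t) = 7·exp(-t). En utilisant x(t) = 7·exp(-t) et en substituant t = log(3), nous trouvons x = 7/3.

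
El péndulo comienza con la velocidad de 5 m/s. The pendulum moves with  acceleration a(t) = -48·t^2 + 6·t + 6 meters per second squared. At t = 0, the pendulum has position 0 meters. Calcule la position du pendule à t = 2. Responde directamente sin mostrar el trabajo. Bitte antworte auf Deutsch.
Bei t = 2, x = -34.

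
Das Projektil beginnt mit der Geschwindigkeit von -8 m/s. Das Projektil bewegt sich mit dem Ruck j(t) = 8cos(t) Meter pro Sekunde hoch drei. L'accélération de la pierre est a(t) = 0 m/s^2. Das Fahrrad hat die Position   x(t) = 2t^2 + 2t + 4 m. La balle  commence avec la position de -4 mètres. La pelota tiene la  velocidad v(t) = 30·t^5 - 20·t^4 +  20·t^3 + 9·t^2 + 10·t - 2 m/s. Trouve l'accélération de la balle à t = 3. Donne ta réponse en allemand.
Um dies zu lösen, müssen wir 1 Ableitung unserer Gleichung für die Geschwindigkeit v(t) = 30·t^5 - 20·t^4 + 20·t^3 + 9·t^2 + 10·t - 2 nehmen. Mit d/dt von v(t) finden wir a(t) = 150·t^4 - 80·t^3 + 60·t^2 + 18·t + 10. Wir haben die Beschleunigung a(t) = 150·t^4 - 80·t^3 + 60·t^2 + 18·t + 10. Durch Einsetzen von t = 3: a(3) = 10594.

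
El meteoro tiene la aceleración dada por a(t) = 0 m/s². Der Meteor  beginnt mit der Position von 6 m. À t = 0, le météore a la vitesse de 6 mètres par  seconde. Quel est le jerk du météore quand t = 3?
En partant de l'accélération a(t) = 0, nous prenons 1 dérivée. En dérivant l'accélération, nous obtenons le jerk: j(t) = 0. Nous avons le jerk j(t) = 0. En substituant t = 3: j(3) = 0.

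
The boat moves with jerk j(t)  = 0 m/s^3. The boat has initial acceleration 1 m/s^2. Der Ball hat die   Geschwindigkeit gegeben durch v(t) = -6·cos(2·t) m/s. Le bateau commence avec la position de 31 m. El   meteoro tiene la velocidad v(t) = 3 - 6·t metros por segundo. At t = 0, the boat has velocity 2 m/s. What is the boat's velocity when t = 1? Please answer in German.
Ausgehend von dem Ruck j(t) = 0, nehmen wir 2 Stammfunktionen. Die Stammfunktion von dem Ruck ist die Beschleunigung. Mit a(0) = 1 erhalten wir a(t) = 1. Mit ∫a(t)dt und Anwendung von v(0) = 2, finden wir v(t) = t + 2. Wir haben die Geschwindigkeit v(t) = t + 2. Durch Einsetzen von t = 1: v(1) = 3.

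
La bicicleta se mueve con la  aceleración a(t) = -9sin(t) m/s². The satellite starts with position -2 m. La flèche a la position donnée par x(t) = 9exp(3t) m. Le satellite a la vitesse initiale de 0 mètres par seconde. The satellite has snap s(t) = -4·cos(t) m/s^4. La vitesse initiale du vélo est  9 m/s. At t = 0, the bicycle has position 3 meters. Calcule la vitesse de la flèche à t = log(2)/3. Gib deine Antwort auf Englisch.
Starting from position x(t) = 9·exp(3·t), we take 1 derivative. Differentiating position, we get velocity: v(t) = 27·exp(3·t). Using v(t) = 27·exp(3·t) and substituting t = log(2)/3, we find v = 54.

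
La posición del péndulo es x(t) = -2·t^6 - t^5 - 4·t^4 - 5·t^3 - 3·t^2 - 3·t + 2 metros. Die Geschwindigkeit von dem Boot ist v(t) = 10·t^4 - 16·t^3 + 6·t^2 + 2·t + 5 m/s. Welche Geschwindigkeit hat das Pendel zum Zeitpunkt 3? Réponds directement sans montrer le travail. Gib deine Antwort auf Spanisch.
En t = 3, v = -3909.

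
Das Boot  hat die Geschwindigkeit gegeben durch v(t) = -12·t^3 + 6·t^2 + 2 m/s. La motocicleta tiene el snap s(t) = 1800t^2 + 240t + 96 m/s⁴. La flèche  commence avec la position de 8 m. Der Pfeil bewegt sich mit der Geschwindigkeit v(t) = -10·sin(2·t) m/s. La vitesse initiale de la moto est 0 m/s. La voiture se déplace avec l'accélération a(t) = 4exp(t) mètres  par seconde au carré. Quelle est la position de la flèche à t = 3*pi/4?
Nous devons intégrer notre équation de la vitesse v(t) = -10·sin(2·t) 1 fois. La primitive de la vitesse est la position. En utilisant x(0) = 8, nous obtenons x(t) = 5·cos(2·t) + 3. En utilisant x(t) = 5·cos(2·t) + 3 et en substituant t = 3*pi/4, nous trouvons x = 3.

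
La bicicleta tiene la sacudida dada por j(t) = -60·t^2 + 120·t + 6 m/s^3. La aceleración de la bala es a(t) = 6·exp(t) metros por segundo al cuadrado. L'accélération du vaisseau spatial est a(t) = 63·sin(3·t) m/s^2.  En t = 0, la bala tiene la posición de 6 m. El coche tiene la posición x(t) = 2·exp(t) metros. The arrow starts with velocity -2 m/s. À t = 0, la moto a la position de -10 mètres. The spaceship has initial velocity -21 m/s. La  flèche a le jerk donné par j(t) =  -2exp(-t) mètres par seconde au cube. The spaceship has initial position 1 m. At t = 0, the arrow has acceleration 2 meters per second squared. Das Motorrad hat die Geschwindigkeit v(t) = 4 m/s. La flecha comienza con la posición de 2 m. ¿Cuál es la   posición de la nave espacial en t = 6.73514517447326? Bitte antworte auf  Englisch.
We need to integrate our acceleration equation a(t) = 63·sin(3·t) 2 times. Integrating acceleration and using the initial condition v(0) = -21, we get v(t) = -21·cos(3·t). The integral of velocity, with x(0) = 1, gives position: x(t) = 1 - 7·sin(3·t). From the given position equation x(t) = 1 - 7·sin(3·t), we substitute t = 6.73514517447326 to get x = -5.83895910141338.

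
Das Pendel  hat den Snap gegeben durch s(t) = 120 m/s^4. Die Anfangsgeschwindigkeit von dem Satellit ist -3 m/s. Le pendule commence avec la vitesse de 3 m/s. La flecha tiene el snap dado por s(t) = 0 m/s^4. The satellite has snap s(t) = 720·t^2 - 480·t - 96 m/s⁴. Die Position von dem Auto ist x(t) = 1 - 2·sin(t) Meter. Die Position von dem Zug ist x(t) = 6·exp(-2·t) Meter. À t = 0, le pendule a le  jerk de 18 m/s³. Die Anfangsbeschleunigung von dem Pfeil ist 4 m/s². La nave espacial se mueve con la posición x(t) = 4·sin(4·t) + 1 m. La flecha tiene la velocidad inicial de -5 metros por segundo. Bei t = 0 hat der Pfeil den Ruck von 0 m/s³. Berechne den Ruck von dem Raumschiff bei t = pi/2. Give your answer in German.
Wir müssen unsere Gleichung für die Position x(t) = 4·sin(4·t) + 1 3-mal ableiten. Die Ableitung von der Position ergibt die Geschwindigkeit: v(t) = 16·cos(4·t). Die Ableitung von der Geschwindigkeit ergibt die Beschleunigung: a(t) = -64·sin(4·t). Die Ableitung von der Beschleunigung ergibt den Ruck: j(t) = -256·cos(4·t). Aus der Gleichung für den Ruck j(t) = -256·cos(4·t), setzen wir t = pi/2 ein und erhalten j = -256.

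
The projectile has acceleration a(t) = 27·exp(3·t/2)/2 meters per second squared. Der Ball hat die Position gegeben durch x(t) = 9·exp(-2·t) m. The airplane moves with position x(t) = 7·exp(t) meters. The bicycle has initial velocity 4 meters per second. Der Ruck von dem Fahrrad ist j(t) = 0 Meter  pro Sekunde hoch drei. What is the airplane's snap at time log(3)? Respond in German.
Wir müssen unsere Gleichung für die Position x(t) = 7·exp(t) 4-mal ableiten. Die Ableitung von der Position ergibt die Geschwindigkeit: v(t) = 7·exp(t). Die Ableitung von der Geschwindigkeit ergibt die Beschleunigung: a(t) = 7·exp(t). Durch Ableiten von der Beschleunigung erhalten wir den Ruck: j(t) = 7·exp(t). Durch Ableiten von dem Ruck erhalten wir den Snap: s(t) = 7·exp(t). Wir haben den Snap s(t) = 7·exp(t). Durch Einsetzen von t = log(3): s(log(3)) = 21.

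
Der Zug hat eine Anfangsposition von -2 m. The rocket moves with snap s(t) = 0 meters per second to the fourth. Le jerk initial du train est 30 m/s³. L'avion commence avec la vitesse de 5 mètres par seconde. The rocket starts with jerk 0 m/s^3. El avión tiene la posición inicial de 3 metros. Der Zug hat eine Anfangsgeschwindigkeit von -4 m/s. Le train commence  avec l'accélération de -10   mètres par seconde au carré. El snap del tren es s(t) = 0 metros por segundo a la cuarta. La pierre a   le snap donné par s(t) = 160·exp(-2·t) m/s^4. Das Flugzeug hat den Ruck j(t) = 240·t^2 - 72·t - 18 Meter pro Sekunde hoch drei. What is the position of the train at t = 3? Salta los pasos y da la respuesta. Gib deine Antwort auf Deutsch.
Bei t = 3, x = 76.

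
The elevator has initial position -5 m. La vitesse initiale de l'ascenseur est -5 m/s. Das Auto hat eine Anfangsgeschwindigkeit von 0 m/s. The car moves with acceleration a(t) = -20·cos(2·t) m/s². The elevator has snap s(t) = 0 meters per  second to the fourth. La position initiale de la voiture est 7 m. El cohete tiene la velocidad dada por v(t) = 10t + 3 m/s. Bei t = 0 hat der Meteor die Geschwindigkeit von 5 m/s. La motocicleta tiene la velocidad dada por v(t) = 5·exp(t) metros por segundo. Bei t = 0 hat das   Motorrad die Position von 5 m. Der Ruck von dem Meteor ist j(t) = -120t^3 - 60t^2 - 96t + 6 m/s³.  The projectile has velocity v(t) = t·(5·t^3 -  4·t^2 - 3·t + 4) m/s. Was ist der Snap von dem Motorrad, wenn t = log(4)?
Wir müssen unsere Gleichung für die Geschwindigkeit v(t) = 5·exp(t) 3-mal ableiten. Mit d/dt von v(t) finden wir a(t) = 5·exp(t). Mit d/dt von a(t) finden wir j(t) = 5·exp(t). Durch Ableiten von dem Ruck erhalten wir den Snap: s(t) = 5·exp(t). Wir haben den Snap s(t) = 5·exp(t). Durch Einsetzen von t = log(4): s(log(4)) = 20.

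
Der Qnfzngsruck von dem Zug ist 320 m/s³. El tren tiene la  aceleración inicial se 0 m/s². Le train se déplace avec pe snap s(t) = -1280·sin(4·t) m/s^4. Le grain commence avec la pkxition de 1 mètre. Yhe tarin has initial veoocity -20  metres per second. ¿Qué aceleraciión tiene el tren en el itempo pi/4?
Partiendo del snap s(t) = -1280·sin(4·t), tomamos 2 antiderivadas. La integral del snap, con j(0) = 320, da la sacudida: j(t) = 320·cos(4·t). Integrando la sacudida y usando la condición inicial a(0) = 0, obtenemos a(t) = 80·sin(4·t). Usando a(t) = 80·sin(4·t) y sustituyendo t = pi/4, encontramos a = 0.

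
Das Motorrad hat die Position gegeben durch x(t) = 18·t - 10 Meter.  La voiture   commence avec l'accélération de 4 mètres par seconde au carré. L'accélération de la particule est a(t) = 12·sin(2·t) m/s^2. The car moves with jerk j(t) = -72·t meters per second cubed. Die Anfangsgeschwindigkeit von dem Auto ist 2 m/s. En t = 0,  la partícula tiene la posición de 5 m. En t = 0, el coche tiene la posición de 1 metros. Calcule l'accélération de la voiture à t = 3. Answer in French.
Pour résoudre ceci, nous devons prendre 1 intégrale de notre équation du jerk j(t) = -72·t. La primitive du jerk, avec a(0) = 4, donne l'accélération: a(t) = 4 - 36·t^2. En utilisant a(t) = 4 - 36·t^2 et en substituant t = 3, nous trouvons a = -320.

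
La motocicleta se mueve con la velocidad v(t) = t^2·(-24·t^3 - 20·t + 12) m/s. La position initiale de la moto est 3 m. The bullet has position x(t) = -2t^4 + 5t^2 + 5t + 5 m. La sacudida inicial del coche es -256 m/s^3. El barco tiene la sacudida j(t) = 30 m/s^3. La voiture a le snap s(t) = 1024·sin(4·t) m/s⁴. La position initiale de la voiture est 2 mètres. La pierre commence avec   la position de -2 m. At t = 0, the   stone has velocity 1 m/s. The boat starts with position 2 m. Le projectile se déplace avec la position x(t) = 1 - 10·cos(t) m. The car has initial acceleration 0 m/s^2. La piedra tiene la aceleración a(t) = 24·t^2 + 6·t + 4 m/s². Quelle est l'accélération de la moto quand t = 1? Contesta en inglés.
Starting from velocity v(t) = t^2·(-24·t^3 - 20·t + 12), we take 1 derivative. Differentiating velocity, we get acceleration: a(t) = t^2·(-72·t^2 - 20) + 2·t·(-24·t^3 - 20·t + 12). From the given acceleration equation a(t) = t^2·(-72·t^2 - 20) + 2·t·(-24·t^3 - 20·t + 12), we substitute t = 1 to get a = -156.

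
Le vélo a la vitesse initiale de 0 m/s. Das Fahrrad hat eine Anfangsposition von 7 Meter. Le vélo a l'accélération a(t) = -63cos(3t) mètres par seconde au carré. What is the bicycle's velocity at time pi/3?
We need to integrate our acceleration equation a(t) = -63·cos(3·t) 1 time. The antiderivative of acceleration, with v(0) = 0, gives velocity: v(t) = -21·sin(3·t). Using v(t) = -21·sin(3·t) and substituting t = pi/3, we find v = 0.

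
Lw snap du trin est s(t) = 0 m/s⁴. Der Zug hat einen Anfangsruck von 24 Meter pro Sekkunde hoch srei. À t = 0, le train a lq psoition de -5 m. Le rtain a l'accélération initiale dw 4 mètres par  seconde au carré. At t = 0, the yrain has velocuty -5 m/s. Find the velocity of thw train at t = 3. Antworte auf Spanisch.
Para resolver esto, necesitamos tomar 3 antiderivadas de nuestra ecuación del snap s(t) = 0. La antiderivada del snap es la sacudida. Usando j(0) = 24, obtenemos j(t) = 24. Integrando la sacudida y usando la condición inicial a(0) = 4, obtenemos a(t) = 24·t + 4. La integral de la aceleración es la velocidad. Usando v(0) = -5, obtenemos v(t) = 12·t^2 + 4·t - 5. Usando v(t) = 12·t^2 + 4·t - 5 y sustituyendo t = 3, encontramos v = 115.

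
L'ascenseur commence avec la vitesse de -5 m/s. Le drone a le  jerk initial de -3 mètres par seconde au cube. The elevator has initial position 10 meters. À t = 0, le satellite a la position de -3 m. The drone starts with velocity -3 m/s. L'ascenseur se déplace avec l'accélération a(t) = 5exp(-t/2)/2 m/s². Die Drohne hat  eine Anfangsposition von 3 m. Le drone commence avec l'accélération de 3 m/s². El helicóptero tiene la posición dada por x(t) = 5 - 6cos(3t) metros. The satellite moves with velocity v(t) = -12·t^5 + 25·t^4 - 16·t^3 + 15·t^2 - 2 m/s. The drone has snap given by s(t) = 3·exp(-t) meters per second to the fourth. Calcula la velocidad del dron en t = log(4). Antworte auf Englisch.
We need to integrate our snap equation s(t) = 3·exp(-t) 3 times. The integral of snap is jerk. Using j(0) = -3, we get j(t) = -3·exp(-t). The antiderivative of jerk, with a(0) = 3, gives acceleration: a(t) = 3·exp(-t). Finding the integral of a(t) and using v(0) = -3: v(t) = -3·exp(-t). From the given velocity equation v(t) = -3·exp(-t), we substitute t = log(4) to get v = -3/4.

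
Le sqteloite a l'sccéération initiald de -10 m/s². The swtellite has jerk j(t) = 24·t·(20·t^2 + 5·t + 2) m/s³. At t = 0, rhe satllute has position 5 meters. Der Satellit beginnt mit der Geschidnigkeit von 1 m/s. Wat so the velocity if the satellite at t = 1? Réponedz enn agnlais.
To find the answer, we compute 2 antiderivatives of j(t) = 24·t·(20·t^2 + 5·t + 2). Finding the antiderivative of j(t) and using a(0) = -10: a(t) = 120·t^4 + 40·t^3 + 24·t^2 - 10. Taking ∫a(t)dt and applying v(0) = 1, we find v(t) = 24·t^5 + 10·t^4 + 8·t^3 - 10·t + 1. We have velocity v(t) = 24·t^5 + 10·t^4 + 8·t^3 - 10·t + 1. Substituting t = 1: v(1) = 33.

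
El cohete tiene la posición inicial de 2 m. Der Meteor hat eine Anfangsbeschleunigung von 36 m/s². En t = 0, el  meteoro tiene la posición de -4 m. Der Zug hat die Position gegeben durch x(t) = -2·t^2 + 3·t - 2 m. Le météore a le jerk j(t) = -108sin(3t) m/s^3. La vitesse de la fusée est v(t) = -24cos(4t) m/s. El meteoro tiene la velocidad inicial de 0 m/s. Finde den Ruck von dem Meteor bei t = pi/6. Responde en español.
Usando j(t) = -108·sin(3·t) y sustituyendo t = pi/6, encontramos j = -108.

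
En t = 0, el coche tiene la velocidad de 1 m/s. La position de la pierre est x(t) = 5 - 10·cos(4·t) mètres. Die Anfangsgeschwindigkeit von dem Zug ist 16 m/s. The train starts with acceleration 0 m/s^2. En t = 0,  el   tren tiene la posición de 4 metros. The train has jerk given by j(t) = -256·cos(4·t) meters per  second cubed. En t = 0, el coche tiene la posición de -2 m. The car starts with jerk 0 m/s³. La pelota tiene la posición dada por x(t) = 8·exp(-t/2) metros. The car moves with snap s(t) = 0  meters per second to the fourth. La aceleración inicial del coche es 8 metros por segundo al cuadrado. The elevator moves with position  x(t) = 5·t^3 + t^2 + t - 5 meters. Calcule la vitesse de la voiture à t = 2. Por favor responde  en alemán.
Um dies zu lösen, müssen wir 3 Integrale unserer Gleichung für den Snap s(t) = 0 finden. Mit ∫s(t)dt und Anwendung von j(0) = 0, finden wir j(t) = 0. Das Integral von dem Ruck ist die Beschleunigung. Mit a(0) = 8 erhalten wir a(t) = 8. Das Integral von der Beschleunigung, mit v(0) = 1, ergibt die Geschwindigkeit: v(t) = 8·t + 1. Aus der Gleichung für die Geschwindigkeit v(t) = 8·t + 1, setzen wir t = 2 ein und erhalten v = 17.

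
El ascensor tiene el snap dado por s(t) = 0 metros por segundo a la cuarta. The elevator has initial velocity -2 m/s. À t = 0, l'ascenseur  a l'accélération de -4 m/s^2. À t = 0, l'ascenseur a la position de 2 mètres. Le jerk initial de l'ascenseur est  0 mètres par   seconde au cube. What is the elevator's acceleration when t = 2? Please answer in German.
Wir müssen das Integral unserer Gleichung für den Snap s(t) = 0 2-mal finden. Das Integral von dem Snap ist der Ruck. Mit j(0) = 0 erhalten wir j(t) = 0. Die Stammfunktion von dem Ruck ist die Beschleunigung. Mit a(0) = -4 erhalten wir a(t) = -4. Aus der Gleichung für die Beschleunigung a(t) = -4, setzen wir t = 2 ein und erhalten a = -4.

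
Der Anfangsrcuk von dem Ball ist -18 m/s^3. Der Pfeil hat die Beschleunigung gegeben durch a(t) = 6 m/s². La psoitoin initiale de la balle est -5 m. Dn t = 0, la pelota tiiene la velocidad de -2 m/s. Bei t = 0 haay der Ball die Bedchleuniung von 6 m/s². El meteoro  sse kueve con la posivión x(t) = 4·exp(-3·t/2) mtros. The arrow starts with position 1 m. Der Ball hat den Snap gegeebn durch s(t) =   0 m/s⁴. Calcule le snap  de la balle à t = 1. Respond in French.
De l'équation du snap s(t) = 0, nous substituons t = 1 pour obtenir s = 0.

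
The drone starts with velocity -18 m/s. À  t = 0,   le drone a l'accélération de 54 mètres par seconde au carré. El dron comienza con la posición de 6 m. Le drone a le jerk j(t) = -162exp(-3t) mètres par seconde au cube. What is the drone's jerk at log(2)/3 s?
Using j(t) = -162·exp(-3·t) and substituting t = log(2)/3, we find j = -81.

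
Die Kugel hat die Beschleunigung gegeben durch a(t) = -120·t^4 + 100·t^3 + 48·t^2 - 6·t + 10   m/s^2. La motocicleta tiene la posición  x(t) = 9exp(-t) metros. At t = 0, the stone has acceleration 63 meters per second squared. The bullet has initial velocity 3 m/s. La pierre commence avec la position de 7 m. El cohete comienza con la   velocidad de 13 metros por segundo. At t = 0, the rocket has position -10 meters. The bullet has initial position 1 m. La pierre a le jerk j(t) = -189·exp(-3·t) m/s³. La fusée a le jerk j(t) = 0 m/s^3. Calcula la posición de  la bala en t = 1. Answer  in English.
Starting from acceleration a(t) = -120·t^4 + 100·t^3 + 48·t^2 - 6·t + 10, we take 2 integrals. Taking ∫a(t)dt and applying v(0) = 3, we find v(t) = -24·t^5 + 25·t^4 + 16·t^3 - 3·t^2 + 10·t + 3. Finding the antiderivative of v(t) and using x(0) = 1: x(t) = -4·t^6 + 5·t^5 + 4·t^4 - t^3 + 5·t^2 + 3·t + 1. Using x(t) = -4·t^6 + 5·t^5 + 4·t^4 - t^3 + 5·t^2 + 3·t + 1 and substituting t = 1, we find x = 13.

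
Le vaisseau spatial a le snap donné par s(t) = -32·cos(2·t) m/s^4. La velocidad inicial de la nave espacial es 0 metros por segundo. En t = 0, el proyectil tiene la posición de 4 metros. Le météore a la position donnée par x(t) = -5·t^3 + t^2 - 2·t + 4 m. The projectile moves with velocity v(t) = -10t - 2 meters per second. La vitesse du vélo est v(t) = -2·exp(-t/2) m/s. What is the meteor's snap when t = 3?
We must differentiate our position equation x(t) = -5·t^3 + t^2 - 2·t + 4 4 times. The derivative of position gives velocity: v(t) = -15·t^2 + 2·t - 2. Differentiating velocity, we get acceleration: a(t) = 2 - 30·t. Differentiating acceleration, we get jerk: j(t) = -30. Differentiating jerk, we get snap: s(t) = 0. We have snap s(t) = 0. Substituting t = 3: s(3) = 0.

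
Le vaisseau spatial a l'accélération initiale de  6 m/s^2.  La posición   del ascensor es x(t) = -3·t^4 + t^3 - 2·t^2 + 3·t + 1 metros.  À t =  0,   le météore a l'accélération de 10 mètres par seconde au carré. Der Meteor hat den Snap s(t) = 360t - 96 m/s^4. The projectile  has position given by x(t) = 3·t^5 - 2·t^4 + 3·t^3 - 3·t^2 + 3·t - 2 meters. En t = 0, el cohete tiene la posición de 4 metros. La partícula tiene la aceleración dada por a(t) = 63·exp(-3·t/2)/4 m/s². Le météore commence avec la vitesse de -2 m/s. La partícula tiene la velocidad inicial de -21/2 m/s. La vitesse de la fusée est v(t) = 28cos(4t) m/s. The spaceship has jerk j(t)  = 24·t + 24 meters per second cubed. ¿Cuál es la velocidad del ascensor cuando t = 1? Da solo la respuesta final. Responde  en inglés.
v(1) = -10.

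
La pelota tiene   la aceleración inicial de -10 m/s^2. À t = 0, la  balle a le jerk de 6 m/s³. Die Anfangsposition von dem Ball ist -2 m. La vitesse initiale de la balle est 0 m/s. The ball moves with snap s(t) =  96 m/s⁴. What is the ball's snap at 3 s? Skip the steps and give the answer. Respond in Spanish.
La respuesta es 96.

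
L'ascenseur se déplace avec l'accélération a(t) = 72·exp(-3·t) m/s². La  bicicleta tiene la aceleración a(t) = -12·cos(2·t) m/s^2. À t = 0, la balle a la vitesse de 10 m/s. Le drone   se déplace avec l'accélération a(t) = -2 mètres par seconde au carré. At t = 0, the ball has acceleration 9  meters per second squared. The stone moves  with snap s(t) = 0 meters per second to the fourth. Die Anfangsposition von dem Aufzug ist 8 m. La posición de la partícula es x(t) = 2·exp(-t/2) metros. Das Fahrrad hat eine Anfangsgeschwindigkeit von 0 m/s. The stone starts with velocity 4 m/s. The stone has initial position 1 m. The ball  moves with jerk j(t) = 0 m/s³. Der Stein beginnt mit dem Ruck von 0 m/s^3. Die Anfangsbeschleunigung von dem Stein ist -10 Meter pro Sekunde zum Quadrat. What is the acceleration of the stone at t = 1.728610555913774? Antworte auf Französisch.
Nous devons intégrer notre équation du snap s(t) = 0 2 fois. La primitive du snap, avec j(0) = 0, donne le jerk: j(t) = 0. L'intégrale du jerk, avec a(0) = -10, donne l'accélération: a(t) = -10. Nous avons l'accélération a(t) = -10. En substituant t = 1.728610555913774: a(1.728610555913774) = -10.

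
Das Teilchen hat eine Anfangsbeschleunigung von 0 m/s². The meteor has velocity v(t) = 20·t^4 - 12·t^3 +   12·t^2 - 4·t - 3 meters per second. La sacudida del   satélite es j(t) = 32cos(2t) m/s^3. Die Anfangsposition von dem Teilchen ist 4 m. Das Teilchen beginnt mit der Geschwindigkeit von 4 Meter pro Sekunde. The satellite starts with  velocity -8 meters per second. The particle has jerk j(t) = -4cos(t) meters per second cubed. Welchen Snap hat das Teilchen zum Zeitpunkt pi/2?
Um dies zu lösen, müssen wir 1 Ableitung unserer Gleichung für den Ruck j(t) = -4·cos(t) nehmen. Die Ableitung von dem Ruck ergibt den Snap: s(t) = 4·sin(t). Aus der Gleichung für den Snap s(t) = 4·sin(t), setzen wir t = pi/2 ein und erhalten s = 4.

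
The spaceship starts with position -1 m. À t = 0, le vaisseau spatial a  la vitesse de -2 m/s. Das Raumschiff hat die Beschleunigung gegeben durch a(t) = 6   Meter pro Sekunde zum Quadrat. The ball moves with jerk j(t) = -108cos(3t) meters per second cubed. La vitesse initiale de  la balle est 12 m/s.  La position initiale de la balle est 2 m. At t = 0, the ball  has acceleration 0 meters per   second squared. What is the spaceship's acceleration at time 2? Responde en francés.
De l'équation de l'accélération a(t) = 6, nous substituons t = 2 pour obtenir a = 6.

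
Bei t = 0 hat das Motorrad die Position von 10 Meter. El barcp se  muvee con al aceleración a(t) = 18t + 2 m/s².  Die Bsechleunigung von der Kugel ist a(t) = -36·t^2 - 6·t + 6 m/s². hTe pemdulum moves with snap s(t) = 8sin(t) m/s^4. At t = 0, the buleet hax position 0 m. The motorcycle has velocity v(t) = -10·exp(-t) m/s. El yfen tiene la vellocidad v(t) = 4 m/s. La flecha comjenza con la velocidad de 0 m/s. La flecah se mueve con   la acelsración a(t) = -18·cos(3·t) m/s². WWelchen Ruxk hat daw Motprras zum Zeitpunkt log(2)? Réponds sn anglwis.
We must differentiate our velocity equation v(t) = -10·exp(-t) 2 times. Differentiating velocity, we get acceleration: a(t) = 10·exp(-t). The derivative of acceleration gives jerk: j(t) = -10·exp(-t). Using j(t) = -10·exp(-t) and substituting t = log(2), we find j = -5.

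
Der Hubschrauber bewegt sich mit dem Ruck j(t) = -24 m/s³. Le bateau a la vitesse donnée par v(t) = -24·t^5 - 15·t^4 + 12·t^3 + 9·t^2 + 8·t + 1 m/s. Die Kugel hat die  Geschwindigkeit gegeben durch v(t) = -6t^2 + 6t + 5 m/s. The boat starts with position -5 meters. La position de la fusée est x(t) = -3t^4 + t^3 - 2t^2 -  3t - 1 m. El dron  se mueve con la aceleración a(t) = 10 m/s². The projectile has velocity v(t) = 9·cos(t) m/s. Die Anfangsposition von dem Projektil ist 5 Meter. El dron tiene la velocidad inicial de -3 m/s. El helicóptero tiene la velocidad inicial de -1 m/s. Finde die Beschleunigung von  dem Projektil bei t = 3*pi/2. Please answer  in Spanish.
Partiendo de la velocidad v(t) = 9·cos(t), tomamos 1 derivada. Derivando la velocidad, obtenemos la aceleración: a(t) = -9·sin(t). De la ecuación de la aceleración a(t) = -9·sin(t), sustituimos t = 3*pi/2 para obtener a = 9.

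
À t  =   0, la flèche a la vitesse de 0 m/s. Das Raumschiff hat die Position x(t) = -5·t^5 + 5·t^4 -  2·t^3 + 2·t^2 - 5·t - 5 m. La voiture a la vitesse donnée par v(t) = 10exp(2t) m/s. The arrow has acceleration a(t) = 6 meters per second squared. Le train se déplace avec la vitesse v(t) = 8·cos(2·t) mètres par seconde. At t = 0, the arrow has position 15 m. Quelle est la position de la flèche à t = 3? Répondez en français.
Pour résoudre ceci, nous devons prendre 2 primitives de notre équation de l'accélération a(t) = 6. L'intégrale de l'accélération est la vitesse. En utilisant v(0) = 0, nous obtenons v(t) = 6·t. La primitive de la vitesse est la position. En utilisant x(0) = 15, nous obtenons x(t) = 3·t^2 + 15. Nous avons la position x(t) = 3·t^2 + 15. En substituant t = 3: x(3) = 42.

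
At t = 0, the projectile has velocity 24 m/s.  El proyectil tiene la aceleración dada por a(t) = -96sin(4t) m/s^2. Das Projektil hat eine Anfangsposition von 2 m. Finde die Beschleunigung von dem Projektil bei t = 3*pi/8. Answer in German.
Mit a(t) = -96·sin(4·t) und Einsetzen von t = 3*pi/8, finden wir a = 96.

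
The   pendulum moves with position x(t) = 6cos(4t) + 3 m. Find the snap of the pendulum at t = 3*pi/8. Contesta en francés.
Pour résoudre ceci, nous devons prendre 4 dérivées de notre équation de la position x(t) = 6·cos(4·t) + 3. En dérivant la position, nous obtenons la vitesse: v(t) = -24·sin(4·t). En prenant d/dt de v(t), nous trouvons a(t) = -96·cos(4·t). En prenant d/dt de a(t), nous trouvons j(t) = 384·sin(4·t). En prenant d/dt de j(t), nous trouvons s(t) = 1536·cos(4·t). De l'équation du snap s(t) = 1536·cos(4·t), nous substituons t = 3*pi/8 pour obtenir s = 0.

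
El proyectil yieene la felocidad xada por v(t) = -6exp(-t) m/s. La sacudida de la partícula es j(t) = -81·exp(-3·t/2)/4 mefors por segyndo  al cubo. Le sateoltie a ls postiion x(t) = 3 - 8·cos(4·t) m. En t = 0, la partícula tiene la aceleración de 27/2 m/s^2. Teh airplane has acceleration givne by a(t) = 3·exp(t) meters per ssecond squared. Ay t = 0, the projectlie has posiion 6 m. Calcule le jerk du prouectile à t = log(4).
En partant de la vitesse v(t) = -6·exp(-t), nous prenons 2 dérivées. La dérivée de la vitesse donne l'accélération: a(t) = 6·exp(-t). En dérivant l'accélération, nous obtenons le jerk: j(t) = -6·exp(-t). Nous avons le jerk j(t) = -6·exp(-t). En substituant t = log(4): j(log(4)) = -3/2.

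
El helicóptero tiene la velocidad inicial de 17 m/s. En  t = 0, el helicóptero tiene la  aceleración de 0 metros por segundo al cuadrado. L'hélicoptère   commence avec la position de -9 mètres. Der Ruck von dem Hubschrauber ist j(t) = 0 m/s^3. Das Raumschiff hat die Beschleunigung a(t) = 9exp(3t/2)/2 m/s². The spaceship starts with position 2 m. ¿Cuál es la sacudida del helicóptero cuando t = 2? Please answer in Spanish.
De la ecuación de la sacudida j(t) = 0, sustituimos t = 2 para obtener j = 0.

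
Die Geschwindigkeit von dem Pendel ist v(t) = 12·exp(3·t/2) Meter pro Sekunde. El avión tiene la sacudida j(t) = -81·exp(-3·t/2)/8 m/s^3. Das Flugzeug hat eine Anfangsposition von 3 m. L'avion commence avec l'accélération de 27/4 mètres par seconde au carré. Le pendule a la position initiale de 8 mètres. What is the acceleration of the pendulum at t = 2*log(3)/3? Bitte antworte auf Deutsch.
Um dies zu lösen, müssen wir 1 Ableitung unserer Gleichung für die Geschwindigkeit v(t) = 12·exp(3·t/2) nehmen. Mit d/dt von v(t) finden wir a(t) = 18·exp(3·t/2). Wir haben die Beschleunigung a(t) = 18·exp(3·t/2). Durch Einsetzen von t = 2*log(3)/3: a(2*log(3)/3) = 54.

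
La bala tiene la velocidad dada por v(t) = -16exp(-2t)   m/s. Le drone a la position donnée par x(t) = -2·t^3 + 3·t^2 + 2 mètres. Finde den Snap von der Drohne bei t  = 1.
Ausgehend von der Position x(t) = -2·t^3 + 3·t^2 + 2, nehmen wir 4 Ableitungen. Die Ableitung von der Position ergibt die Geschwindigkeit: v(t) = -6·t^2 + 6·t. Mit d/dt von v(t) finden wir a(t) = 6 - 12·t. Die Ableitung von der Beschleunigung ergibt den Ruck: j(t) = -12. Die Ableitung von dem Ruck ergibt den Snap: s(t) = 0. Wir haben den Snap s(t) = 0. Durch Einsetzen von t = 1: s(1) = 0.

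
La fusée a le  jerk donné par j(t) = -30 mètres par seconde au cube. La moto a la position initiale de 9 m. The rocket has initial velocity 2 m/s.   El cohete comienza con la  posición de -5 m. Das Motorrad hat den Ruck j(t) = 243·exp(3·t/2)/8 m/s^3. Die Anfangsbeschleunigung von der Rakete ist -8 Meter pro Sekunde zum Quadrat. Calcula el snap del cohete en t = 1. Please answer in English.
To solve this, we need to take 1 derivative of our jerk equation j(t) = -30. Differentiating jerk, we get snap: s(t) = 0. From the given snap equation s(t) = 0, we substitute t = 1 to get s = 0.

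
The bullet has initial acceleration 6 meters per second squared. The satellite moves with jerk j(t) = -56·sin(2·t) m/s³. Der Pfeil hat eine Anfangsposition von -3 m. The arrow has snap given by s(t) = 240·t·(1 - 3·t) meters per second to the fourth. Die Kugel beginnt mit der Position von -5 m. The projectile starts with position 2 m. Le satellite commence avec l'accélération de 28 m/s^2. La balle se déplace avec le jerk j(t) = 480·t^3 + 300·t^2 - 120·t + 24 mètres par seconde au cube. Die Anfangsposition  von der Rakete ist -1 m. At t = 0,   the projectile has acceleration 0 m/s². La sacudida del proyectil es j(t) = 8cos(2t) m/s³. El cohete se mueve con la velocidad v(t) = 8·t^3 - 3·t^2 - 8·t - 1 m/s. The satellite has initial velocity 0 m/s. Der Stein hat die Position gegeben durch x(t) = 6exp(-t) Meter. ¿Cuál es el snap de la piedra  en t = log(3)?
Para resolver esto, necesitamos tomar 4 derivadas de nuestra ecuación de la posición x(t) = 6·exp(-t). Derivando la posición, obtenemos la velocidad: v(t) = -6·exp(-t). Derivando la velocidad, obtenemos la aceleración: a(t) = 6·exp(-t). La derivada de la aceleración da la sacudida: j(t) = -6·exp(-t). Derivando la sacudida, obtenemos el snap: s(t) = 6·exp(-t). Tenemos el snap s(t) = 6·exp(-t). Sustituyendo t = log(3): s(log(3)) = 2.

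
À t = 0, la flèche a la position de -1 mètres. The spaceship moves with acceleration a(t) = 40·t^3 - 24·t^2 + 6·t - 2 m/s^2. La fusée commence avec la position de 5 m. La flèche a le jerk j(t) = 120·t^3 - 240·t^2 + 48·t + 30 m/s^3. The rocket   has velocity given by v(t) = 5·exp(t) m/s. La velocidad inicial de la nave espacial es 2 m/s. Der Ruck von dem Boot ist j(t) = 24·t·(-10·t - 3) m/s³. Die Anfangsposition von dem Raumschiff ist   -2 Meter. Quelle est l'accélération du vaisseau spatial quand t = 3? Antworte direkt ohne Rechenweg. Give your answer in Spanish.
a(3) = 880.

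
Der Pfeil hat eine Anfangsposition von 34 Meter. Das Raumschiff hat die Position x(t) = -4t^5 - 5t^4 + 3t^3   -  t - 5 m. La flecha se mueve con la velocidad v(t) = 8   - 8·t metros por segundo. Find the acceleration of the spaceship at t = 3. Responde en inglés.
We must differentiate our position equation x(t) = -4·t^5 - 5·t^4 + 3·t^3 - t - 5 2 times. Taking d/dt of x(t), we find v(t) = -20·t^4 - 20·t^3 + 9·t^2 - 1. Taking d/dt of v(t), we find a(t) = -80·t^3 - 60·t^2 + 18·t. Using a(t) = -80·t^3 - 60·t^2 + 18·t and substituting t = 3, we find a = -2646.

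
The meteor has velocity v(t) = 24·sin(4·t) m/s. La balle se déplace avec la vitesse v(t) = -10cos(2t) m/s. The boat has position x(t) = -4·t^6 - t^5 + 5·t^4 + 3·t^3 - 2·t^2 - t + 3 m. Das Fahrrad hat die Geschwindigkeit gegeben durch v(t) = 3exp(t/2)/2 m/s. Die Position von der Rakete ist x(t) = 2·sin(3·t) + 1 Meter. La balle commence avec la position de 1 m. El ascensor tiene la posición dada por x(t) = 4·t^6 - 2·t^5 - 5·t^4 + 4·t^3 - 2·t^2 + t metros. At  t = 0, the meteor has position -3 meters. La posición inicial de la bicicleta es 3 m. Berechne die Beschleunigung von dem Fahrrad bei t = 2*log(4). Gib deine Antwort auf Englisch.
To solve this, we need to take 1 derivative of our velocity equation v(t) = 3·exp(t/2)/2. Differentiating velocity, we get acceleration: a(t) = 3·exp(t/2)/4. From the given acceleration equation a(t) = 3·exp(t/2)/4, we substitute t = 2*log(4) to get a = 3.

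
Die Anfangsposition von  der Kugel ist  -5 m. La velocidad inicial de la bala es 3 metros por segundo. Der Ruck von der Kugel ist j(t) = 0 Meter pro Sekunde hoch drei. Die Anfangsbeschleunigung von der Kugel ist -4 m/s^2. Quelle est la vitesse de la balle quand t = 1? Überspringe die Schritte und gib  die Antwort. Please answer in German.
Die Geschwindigkeit bei t = 1 ist v = -1.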